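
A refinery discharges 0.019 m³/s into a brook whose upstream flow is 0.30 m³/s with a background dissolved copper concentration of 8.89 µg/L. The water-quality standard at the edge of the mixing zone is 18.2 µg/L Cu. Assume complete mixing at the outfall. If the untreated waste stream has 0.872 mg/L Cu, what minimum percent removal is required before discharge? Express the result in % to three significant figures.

8.89 µg/L = 0.00889 mg/L.
18.2 µg/L = 0.0182 mg/L.
Mass balance: 0.0182·0.319 = 0.019·Cₑ + 0.3·0.00889.
Cₑ = (0.005806 − 0.002667) / 0.019 = 0.1652 mg/L.
Required removal = 1 − 0.1652/0.872 = 81.06 %.

81.1 %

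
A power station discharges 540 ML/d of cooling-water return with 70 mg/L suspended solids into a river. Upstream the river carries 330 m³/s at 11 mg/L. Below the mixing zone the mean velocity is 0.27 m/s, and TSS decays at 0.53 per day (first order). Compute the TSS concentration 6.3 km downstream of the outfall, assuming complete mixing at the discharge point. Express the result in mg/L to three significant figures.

10.5 mg/L

540 ML/d = 6.25 m³/s.
After complete mixing, C₀ = (6.25·70 + 330·11) / 336.2 = 12.1 mg/L.
Travel time t = 6300 m / 0.27 m/s = 2.333e+04 s = 0.2701 d.
C = 12.1·exp(−0.53·0.2701) = 12.1·0.8666 = 10.48 mg/L.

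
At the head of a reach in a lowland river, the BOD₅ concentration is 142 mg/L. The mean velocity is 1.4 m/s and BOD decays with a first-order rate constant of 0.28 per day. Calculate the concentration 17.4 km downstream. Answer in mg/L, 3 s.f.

Travel time t = 17.4 km / 1.4 m/s = 1.74e+04/1.4 = 1.243e+04 s = 0.1438 d.
First-order decay: C = 142·exp(−0.28·0.1438) = 142·0.9605 = 136.4 mg/L.

136 mg/L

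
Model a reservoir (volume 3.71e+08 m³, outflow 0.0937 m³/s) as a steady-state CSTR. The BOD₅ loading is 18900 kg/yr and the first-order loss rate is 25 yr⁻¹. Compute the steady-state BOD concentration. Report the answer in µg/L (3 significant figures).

Outflow Q = 0.0937 m³/s × 3.156e+07 s/yr = 2.957e+06 m³/yr.
Steady-state CSTR mass balance: W = Q·C + k·V·C, so C = W/(Q + kV).
Q + kV = 2.957e+06 + 25·3.71e+08 = 9.278e+09 m³/yr.
C = 18900/9.278e+09 = 2.037e-06 kg/m³ = 0.002037 mg/L = 2.037 µg/L.

2.04 µg/L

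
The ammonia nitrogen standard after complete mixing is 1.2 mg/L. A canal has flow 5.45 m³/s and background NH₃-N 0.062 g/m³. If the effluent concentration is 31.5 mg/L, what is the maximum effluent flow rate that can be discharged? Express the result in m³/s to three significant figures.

Mass balance at complete mixing: C_std·(Q_w + Q_r) = Q_w·C_e + Q_r·C_b.
Rearranging, Q_w = Q_r·(C_std − C_b)/(C_e − C_std) = 5.45·(1.2 − 0.062) / (31.5 − 1.2) = 0.2047 m³/s.

0.205 m³/s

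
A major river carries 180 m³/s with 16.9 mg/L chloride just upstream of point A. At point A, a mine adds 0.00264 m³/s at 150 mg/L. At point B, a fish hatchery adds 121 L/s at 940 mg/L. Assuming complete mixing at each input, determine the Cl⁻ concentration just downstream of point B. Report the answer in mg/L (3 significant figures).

17.5 mg/L

After input A: C = (180·16.9 + 0.00264·150) / 180 = 16.9 mg/L.
121 L/s = 0.121 m³/s.
After input B: C = (180·16.9 + 0.121·940) / 180.1 = 17.52 mg/L.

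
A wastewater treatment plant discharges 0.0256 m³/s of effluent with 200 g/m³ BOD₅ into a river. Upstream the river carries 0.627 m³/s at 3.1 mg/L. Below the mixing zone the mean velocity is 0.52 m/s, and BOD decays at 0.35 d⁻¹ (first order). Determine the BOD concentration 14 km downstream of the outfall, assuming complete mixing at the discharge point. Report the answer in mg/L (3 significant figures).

After complete mixing, C₀ = (0.0256·200 + 0.627·3.1) / 0.6526 = 10.82 mg/L.
Travel time t = 1.4e+04 m / 0.52 m/s = 2.692e+04 s = 0.3116 d.
C = 10.82·exp(−0.35·0.3116) = 10.82·0.8967 = 9.706 mg/L.

9.71 mg/L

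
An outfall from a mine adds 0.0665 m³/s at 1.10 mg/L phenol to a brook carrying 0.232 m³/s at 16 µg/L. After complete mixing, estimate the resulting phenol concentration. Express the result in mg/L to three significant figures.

0.257 mg/L

16 µg/L = 0.016 mg/L.
Flow-weighted mixing gives C = (0.0665·1.1 + 0.232·0.016) / (0.0665 + 0.232) = 0.07686/0.2985 = 0.2575 mg/L.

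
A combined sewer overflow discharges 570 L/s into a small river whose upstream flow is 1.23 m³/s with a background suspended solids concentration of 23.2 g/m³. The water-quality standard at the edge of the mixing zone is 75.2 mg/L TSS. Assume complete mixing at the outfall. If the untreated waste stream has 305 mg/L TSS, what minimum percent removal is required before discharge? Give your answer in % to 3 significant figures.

38.6 %

570 L/s = 0.57 m³/s.
Mass balance: 75.2·1.8 = 0.57·Cₑ + 1.23·23.2.
Cₑ = (135.4 − 28.54) / 0.57 = 187.4 mg/L.
Required removal = 1 − 187.4/305 = 38.55 %.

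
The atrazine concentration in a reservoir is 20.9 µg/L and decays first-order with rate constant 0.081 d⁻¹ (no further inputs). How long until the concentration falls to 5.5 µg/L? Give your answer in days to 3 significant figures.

t = ln(C₀/C)/k = ln(20.9/5.5)/0.081 = 1.335/0.081 = 16.48 d.

16.5 d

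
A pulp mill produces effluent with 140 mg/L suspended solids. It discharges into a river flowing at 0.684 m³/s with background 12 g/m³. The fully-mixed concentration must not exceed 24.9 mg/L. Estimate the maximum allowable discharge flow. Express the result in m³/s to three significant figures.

0.0767 m³/s

Mass balance at complete mixing: C_std·(Q_w + Q_r) = Q_w·C_e + Q_r·C_b.
Rearranging, Q_w = Q_r·(C_std − C_b)/(C_e − C_std) = 0.684·(24.9 − 12) / (140 − 24.9) = 0.07666 m³/s.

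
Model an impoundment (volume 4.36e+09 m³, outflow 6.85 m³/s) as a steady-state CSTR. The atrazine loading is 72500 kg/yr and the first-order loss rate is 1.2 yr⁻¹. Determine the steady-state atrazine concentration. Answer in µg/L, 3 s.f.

Outflow Q = 6.85 m³/s × 3.156e+07 s/yr = 2.162e+08 m³/yr.
Steady-state CSTR mass balance: W = Q·C + k·V·C, so C = W/(Q + kV).
Q + kV = 2.162e+08 + 1.2·4.36e+09 = 5.448e+09 m³/yr.
C = 72500/5.448e+09 = 1.331e-05 kg/m³ = 0.01331 mg/L = 13.31 µg/L.

13.3 µg/L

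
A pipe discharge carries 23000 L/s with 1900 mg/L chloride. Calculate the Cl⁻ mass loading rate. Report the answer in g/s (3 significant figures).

43700 g/s

23000 L/s = 23 m³/s.
Mass flux = Q·C = 23 m³/s × 1900 g/m³ = 4.37e+04 g/s.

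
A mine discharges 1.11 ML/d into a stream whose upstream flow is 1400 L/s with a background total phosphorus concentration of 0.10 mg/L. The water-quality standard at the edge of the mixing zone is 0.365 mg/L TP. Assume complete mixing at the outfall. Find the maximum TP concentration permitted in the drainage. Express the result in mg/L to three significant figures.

1.11 ML/d = 0.01285 m³/s.
1400 L/s = 1.4 m³/s.
Mass balance: 0.365·1.413 = 0.01285·Cₑ + 1.4·0.1.
Cₑ = (0.5157 − 0.14) / 0.01285 = 29.24 mg/L.

29.2 mg/L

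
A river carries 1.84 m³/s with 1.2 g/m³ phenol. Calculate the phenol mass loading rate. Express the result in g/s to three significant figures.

2.21 g/s

Mass flux = Q·C = 1.84 m³/s × 1.2 g/m³ = 2.208 g/s.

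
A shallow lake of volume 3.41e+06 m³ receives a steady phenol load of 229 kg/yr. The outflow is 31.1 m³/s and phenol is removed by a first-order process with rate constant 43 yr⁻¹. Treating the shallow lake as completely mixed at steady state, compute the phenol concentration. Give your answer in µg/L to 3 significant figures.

0.203 µg/L

Outflow Q = 31.1 m³/s × 3.156e+07 s/yr = 9.814e+08 m³/yr.
Steady-state CSTR mass balance: W = Q·C + k·V·C, so C = W/(Q + kV).
Q + kV = 9.814e+08 + 43·3.41e+06 = 1.128e+09 m³/yr.
C = 229/1.128e+09 = 2.03e-07 kg/m³ = 0.000203 mg/L = 0.203 µg/L.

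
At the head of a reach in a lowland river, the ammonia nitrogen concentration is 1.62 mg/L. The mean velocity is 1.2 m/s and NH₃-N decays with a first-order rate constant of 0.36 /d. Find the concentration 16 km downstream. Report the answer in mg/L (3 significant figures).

1.53 mg/L

Travel time t = 16 km / 1.2 m/s = 1.6e+04/1.2 = 1.333e+04 s = 0.1543 d.
First-order decay: C = 1.62·exp(−0.36·0.1543) = 1.62·0.946 = 1.532 mg/L.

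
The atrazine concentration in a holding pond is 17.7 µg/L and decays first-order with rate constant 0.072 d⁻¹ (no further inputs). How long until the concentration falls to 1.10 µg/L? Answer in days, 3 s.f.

t = ln(C₀/C)/k = ln(17.7/1.10)/0.072 = 2.778/0.072 = 38.59 d.

38.6 d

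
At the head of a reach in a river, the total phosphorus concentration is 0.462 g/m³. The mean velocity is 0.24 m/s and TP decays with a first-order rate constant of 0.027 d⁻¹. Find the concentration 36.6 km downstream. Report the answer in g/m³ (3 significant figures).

Travel time t = 36.6 km / 0.24 m/s = 3.66e+04/0.24 = 1.525e+05 s = 1.765 d.
First-order decay: C = 0.462·exp(−0.027·1.765) = 0.462·0.9535 = 0.4405 g/m³.

0.440 g/m³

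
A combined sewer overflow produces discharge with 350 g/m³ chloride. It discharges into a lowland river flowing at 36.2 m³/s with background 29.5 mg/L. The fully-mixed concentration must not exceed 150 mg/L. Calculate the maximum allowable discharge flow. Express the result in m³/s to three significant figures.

Mass balance at complete mixing: C_std·(Q_w + Q_r) = Q_w·C_e + Q_r·C_b.
Rearranging, Q_w = Q_r·(C_std − C_b)/(C_e − C_std) = 36.2·(150 − 29.5) / (350 − 150) = 21.81 m³/s.

21.8 m³/s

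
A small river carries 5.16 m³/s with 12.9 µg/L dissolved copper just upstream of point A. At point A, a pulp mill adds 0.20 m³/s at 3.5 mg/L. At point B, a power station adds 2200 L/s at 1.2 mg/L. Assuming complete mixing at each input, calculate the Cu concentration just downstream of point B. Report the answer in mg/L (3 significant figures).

12.9 µg/L = 0.0129 mg/L.
After input A: C = (5.16·0.0129 + 0.2·3.5) / 5.36 = 0.143 mg/L.
2200 L/s = 2.2 m³/s.
After input B: C = (5.36·0.143 + 2.2·1.2) / 7.56 = 0.4506 mg/L.

0.451 mg/L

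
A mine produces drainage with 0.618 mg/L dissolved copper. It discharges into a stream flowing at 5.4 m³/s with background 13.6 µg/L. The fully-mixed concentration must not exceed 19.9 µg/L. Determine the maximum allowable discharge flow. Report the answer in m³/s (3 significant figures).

0.0569 m³/s

13.6 µg/L = 0.0136 mg/L.
19.9 µg/L = 0.0199 mg/L.
Mass balance at complete mixing: C_std·(Q_w + Q_r) = Q_w·C_e + Q_r·C_b.
Rearranging, Q_w = Q_r·(C_std − C_b)/(C_e − C_std) = 5.4·(0.0199 − 0.0136) / (0.618 − 0.0199) = 0.05688 m³/s.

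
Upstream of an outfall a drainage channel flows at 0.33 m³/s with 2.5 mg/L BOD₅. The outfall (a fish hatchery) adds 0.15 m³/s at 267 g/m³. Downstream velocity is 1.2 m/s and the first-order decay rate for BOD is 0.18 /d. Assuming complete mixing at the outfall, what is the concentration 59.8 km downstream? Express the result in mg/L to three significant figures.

After complete mixing, C₀ = (0.15·267 + 0.33·2.5) / 0.48 = 85.16 mg/L.
Travel time t = 5.98e+04 m / 1.2 m/s = 4.983e+04 s = 0.5768 d.
C = 85.16·exp(−0.18·0.5768) = 85.16·0.9014 = 76.76 mg/L.

76.8 mg/L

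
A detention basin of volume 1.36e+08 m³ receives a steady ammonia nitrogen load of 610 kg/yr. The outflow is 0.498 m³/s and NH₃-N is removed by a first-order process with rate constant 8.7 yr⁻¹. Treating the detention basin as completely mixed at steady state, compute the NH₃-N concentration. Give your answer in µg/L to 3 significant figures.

0.509 µg/L

Outflow Q = 0.498 m³/s × 3.156e+07 s/yr = 1.572e+07 m³/yr.
Steady-state CSTR mass balance: W = Q·C + k·V·C, so C = W/(Q + kV).
Q + kV = 1.572e+07 + 8.7·1.36e+08 = 1.199e+09 m³/yr.
C = 610/1.199e+09 = 5.088e-07 kg/m³ = 0.0005088 mg/L = 0.5088 µg/L.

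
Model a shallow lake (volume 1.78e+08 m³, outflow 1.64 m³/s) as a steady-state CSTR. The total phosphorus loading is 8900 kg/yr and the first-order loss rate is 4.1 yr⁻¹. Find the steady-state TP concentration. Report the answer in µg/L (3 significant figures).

Outflow Q = 1.64 m³/s × 3.156e+07 s/yr = 5.175e+07 m³/yr.
Steady-state CSTR mass balance: W = Q·C + k·V·C, so C = W/(Q + kV).
Q + kV = 5.175e+07 + 4.1·1.78e+08 = 7.816e+08 m³/yr.
C = 8900/7.816e+08 = 1.139e-05 kg/m³ = 0.01139 mg/L = 11.39 µg/L.

11.4 µg/L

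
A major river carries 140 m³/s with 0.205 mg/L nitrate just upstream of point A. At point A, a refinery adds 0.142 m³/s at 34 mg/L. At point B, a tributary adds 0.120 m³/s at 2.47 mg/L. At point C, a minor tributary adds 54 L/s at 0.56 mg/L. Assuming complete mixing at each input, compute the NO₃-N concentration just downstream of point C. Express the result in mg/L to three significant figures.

After input A: C = (140·0.205 + 0.142·34) / 140.1 = 0.2392 mg/L.
After input B: C = (140.1·0.2392 + 0.12·2.47) / 140.3 = 0.2412 mg/L.
54 L/s = 0.054 m³/s.
After input C: C = (140.3·0.2412 + 0.054·0.56) / 140.3 = 0.2413 mg/L.

0.241 mg/L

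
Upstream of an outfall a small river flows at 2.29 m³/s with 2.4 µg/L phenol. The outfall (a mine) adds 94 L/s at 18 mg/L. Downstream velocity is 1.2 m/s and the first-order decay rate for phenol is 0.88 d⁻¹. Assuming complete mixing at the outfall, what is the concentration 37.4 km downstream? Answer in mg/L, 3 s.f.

94 L/s = 0.094 m³/s.
2.4 µg/L = 0.0024 mg/L.
After complete mixing, C₀ = (0.094·18 + 2.29·0.0024) / 2.384 = 0.712 mg/L.
Travel time t = 3.74e+04 m / 1.2 m/s = 3.117e+04 s = 0.3607 d.
C = 0.712·exp(−0.88·0.3607) = 0.712·0.728 = 0.5184 mg/L.

0.518 mg/L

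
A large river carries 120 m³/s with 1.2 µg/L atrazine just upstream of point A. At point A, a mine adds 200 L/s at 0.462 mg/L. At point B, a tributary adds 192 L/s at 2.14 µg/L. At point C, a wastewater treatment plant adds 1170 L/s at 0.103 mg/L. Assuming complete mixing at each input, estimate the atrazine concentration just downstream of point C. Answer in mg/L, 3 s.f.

0.00294 mg/L

1.2 µg/L = 0.0012 mg/L.
200 L/s = 0.2 m³/s.
After input A: C = (120·0.0012 + 0.2·0.462) / 120.2 = 0.001967 mg/L.
192 L/s = 0.192 m³/s.
2.14 µg/L = 0.00214 mg/L.
After input B: C = (120.2·0.001967 + 0.192·0.00214) / 120.4 = 0.001967 mg/L.
1170 L/s = 1.17 m³/s.
After input C: C = (120.4·0.001967 + 1.17·0.103) / 121.6 = 0.002939 mg/L.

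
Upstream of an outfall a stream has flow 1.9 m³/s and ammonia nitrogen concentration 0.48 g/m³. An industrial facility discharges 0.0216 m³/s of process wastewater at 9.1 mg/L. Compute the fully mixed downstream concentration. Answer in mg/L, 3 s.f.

0.577 mg/L

Conservation of mass across the mixing zone: C = (0.0216·9.1 + 1.9·0.48) / (0.0216 + 1.9) = 1.109/1.922 = 0.5769 mg/L.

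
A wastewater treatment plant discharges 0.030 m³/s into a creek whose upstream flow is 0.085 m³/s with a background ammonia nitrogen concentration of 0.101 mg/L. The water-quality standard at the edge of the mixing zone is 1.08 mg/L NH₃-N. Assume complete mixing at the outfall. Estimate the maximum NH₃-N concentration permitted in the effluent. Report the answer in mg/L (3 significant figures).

3.85 mg/L

Mass balance: 1.08·0.115 = 0.03·Cₑ + 0.085·0.101.
Cₑ = (0.1242 − 0.008585) / 0.03 = 3.854 mg/L.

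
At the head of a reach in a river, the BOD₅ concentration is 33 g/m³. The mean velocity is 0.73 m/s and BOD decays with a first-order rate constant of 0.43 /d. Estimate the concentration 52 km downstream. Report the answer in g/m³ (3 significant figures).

23.1 g/m³

Travel time t = 52 km / 0.73 m/s = 5.2e+04/0.73 = 7.123e+04 s = 0.8245 d.
First-order decay: C = 33·exp(−0.43·0.8245) = 33·0.7015 = 23.15 g/m³.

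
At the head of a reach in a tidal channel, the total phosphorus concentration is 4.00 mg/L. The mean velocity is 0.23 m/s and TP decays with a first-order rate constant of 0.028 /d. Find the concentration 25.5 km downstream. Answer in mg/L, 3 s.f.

3.86 mg/L

Travel time t = 25.5 km / 0.23 m/s = 2.55e+04/0.23 = 1.109e+05 s = 1.283 d.
First-order decay: C = 4.00·exp(−0.028·1.283) = 4.00·0.9647 = 3.859 mg/L.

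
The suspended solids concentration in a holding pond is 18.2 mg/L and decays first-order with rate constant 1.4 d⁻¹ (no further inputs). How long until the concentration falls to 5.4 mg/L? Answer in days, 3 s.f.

0.868 d

t = ln(C₀/C)/k = ln(18.2/5.4)/1.4 = 1.215/1.4 = 0.8679 d.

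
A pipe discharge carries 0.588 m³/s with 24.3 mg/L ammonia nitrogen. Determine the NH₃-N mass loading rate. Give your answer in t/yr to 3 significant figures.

Mass flux = Q·C = 0.588 m³/s × 24.3 g/m³ = 14.29 g/s.
= 14.29 g/s × 31.56 = 450.9 t/yr.

451 t/yr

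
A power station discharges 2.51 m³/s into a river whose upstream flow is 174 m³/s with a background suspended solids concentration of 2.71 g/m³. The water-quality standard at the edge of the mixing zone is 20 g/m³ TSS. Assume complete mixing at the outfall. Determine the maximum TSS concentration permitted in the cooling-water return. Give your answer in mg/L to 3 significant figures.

1220 mg/L

Mass balance: 20·176.5 = 2.51·Cₑ + 174·2.71.
Cₑ = (3530 − 471.5) / 2.51 = 1219 mg/L.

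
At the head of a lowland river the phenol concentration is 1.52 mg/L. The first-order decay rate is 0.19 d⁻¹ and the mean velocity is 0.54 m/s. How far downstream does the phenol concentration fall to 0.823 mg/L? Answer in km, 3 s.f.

151 km

From C = C₀·e^(−kt), t = ln(C₀/C)/k = ln(1.52/0.823)/0.19 = 0.6135/0.19 = 3.229 d.
Distance = v·t = 0.54 m/s × 2.79e+05 s = 1.507e+05 m = 150.7 km.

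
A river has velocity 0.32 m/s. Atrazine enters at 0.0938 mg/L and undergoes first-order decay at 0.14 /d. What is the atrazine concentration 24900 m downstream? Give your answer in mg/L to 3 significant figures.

0.0827 mg/L

Travel time t = 24900 m / 0.32 m/s = 2.49e+04/0.32 = 7.781e+04 s = 0.9006 d.
First-order decay: C = 0.0938·exp(−0.14·0.9006) = 0.0938·0.8815 = 0.08269 mg/L.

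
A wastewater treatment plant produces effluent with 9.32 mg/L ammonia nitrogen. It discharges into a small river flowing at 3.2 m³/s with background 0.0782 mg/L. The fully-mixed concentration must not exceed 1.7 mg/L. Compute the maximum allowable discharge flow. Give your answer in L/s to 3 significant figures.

Mass balance at complete mixing: C_std·(Q_w + Q_r) = Q_w·C_e + Q_r·C_b.
Rearranging, Q_w = Q_r·(C_std − C_b)/(C_e − C_std) = 3.2·(1.7 − 0.0782) / (9.32 − 1.7) = 0.6811 m³/s.
= 681.1 L/s.

681 L/s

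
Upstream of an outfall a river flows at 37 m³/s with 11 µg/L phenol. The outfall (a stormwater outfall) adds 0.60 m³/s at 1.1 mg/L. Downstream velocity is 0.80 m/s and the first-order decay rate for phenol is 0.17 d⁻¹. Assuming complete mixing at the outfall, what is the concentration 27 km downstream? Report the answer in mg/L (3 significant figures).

0.0266 mg/L

11 µg/L = 0.011 mg/L.
After complete mixing, C₀ = (0.6·1.1 + 37·0.011) / 37.6 = 0.02838 mg/L.
Travel time t = 2.7e+04 m / 0.80 m/s = 3.375e+04 s = 0.3906 d.
C = 0.02838·exp(−0.17·0.3906) = 0.02838·0.9358 = 0.02655 mg/L.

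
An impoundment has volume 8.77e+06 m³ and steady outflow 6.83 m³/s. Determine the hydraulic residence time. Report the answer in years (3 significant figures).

0.0407 yr

Q = 6.83 m³/s × 3.156e+07 s/yr = 2.155e+08 m³/yr.
Hydraulic residence time τ = V/Q = 8.77e+06/2.155e+08 = 0.04069 yr.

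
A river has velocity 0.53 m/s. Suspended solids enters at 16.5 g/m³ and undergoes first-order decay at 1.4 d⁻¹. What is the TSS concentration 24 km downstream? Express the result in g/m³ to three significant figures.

Travel time t = 24 km / 0.53 m/s = 2.4e+04/0.53 = 4.528e+04 s = 0.5241 d.
First-order decay: C = 16.5·exp(−1.4·0.5241) = 16.5·0.4801 = 7.922 g/m³.

7.92 g/m³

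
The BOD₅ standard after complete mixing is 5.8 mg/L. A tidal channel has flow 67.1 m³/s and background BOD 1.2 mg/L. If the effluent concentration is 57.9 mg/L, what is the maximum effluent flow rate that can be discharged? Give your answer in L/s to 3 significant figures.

Mass balance at complete mixing: C_std·(Q_w + Q_r) = Q_w·C_e + Q_r·C_b.
Rearranging, Q_w = Q_r·(C_std − C_b)/(C_e − C_std) = 67.1·(5.8 − 1.2) / (57.9 − 5.8) = 5.924 m³/s.
= 5924 L/s.

5920 L/s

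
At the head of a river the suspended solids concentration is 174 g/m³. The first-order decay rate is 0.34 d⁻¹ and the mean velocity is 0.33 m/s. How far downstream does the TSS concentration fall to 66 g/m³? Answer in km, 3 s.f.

81.3 km

From C = C₀·e^(−kt), t = ln(C₀/C)/k = ln(174/66)/0.34 = 0.9694/0.34 = 2.851 d.
Distance = v·t = 0.33 m/s × 2.463e+05 s = 8.129e+04 m = 81.29 km.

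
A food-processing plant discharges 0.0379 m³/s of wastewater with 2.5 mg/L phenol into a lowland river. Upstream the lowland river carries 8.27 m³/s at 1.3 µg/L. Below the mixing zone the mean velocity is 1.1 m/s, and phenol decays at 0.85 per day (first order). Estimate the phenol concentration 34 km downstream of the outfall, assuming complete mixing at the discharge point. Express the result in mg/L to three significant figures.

1.3 µg/L = 0.0013 mg/L.
After complete mixing, C₀ = (0.0379·2.5 + 8.27·0.0013) / 8.308 = 0.0127 mg/L.
Travel time t = 3.4e+04 m / 1.1 m/s = 3.091e+04 s = 0.3577 d.
C = 0.0127·exp(−0.85·0.3577) = 0.0127·0.7378 = 0.009369 mg/L.

0.00937 mg/L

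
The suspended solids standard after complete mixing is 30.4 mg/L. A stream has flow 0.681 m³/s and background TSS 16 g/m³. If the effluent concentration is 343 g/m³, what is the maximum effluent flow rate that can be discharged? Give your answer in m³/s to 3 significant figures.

0.0314 m³/s

Mass balance at complete mixing: C_std·(Q_w + Q_r) = Q_w·C_e + Q_r·C_b.
Rearranging, Q_w = Q_r·(C_std − C_b)/(C_e − C_std) = 0.681·(30.4 − 16) / (343 − 30.4) = 0.03137 m³/s.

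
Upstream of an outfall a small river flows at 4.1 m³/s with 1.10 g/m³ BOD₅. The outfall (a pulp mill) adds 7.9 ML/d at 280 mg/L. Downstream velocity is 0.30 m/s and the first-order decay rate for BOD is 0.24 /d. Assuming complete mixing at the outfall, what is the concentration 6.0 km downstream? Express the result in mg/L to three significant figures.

6.80 mg/L

7.9 ML/d = 0.09144 m³/s.
After complete mixing, C₀ = (0.09144·280 + 4.1·1.1) / 4.191 = 7.184 mg/L.
Travel time t = 6000 m / 0.30 m/s = 2e+04 s = 0.2315 d.
C = 7.184·exp(−0.24·0.2315) = 7.184·0.946 = 6.796 mg/L.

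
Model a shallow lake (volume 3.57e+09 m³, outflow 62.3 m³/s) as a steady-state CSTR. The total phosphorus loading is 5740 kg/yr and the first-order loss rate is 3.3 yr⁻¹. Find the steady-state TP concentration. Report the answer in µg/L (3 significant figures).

0.418 µg/L

Outflow Q = 62.3 m³/s × 3.156e+07 s/yr = 1.966e+09 m³/yr.
Steady-state CSTR mass balance: W = Q·C + k·V·C, so C = W/(Q + kV).
Q + kV = 1.966e+09 + 3.3·3.57e+09 = 1.375e+10 m³/yr.
C = 5740/1.375e+10 = 4.175e-07 kg/m³ = 0.0004175 mg/L = 0.4175 µg/L.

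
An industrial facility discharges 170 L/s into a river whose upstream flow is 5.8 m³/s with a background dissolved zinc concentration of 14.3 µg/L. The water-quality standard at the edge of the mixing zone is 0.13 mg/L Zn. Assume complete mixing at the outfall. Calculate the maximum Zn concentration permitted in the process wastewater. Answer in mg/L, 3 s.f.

170 L/s = 0.17 m³/s.
14.3 µg/L = 0.0143 mg/L.
Mass balance: 0.13·5.97 = 0.17·Cₑ + 5.8·0.0143.
Cₑ = (0.7761 − 0.08294) / 0.17 = 4.077 mg/L.

4.08 mg/L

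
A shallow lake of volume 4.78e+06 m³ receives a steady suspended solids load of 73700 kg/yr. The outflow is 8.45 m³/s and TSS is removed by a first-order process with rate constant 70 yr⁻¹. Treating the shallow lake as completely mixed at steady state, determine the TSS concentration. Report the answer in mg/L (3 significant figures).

0.123 mg/L

Outflow Q = 8.45 m³/s × 3.156e+07 s/yr = 2.667e+08 m³/yr.
Steady-state CSTR mass balance: W = Q·C + k·V·C, so C = W/(Q + kV).
Q + kV = 2.667e+08 + 70·4.78e+06 = 6.013e+08 m³/yr.
C = 73700/6.013e+08 = 0.0001226 kg/m³ = 0.1226 mg/L.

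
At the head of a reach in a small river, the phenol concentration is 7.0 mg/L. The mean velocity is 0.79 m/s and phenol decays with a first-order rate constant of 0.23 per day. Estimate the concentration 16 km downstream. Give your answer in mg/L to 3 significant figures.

6.63 mg/L

Travel time t = 16 km / 0.79 m/s = 1.6e+04/0.79 = 2.025e+04 s = 0.2344 d.
First-order decay: C = 7.0·exp(−0.23·0.2344) = 7.0·0.9475 = 6.633 mg/L.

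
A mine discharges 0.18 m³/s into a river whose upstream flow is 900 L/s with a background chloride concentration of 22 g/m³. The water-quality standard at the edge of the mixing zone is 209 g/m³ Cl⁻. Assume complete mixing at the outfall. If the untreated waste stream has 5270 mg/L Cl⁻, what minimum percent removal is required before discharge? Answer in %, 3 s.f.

900 L/s = 0.9 m³/s.
Mass balance: 209·1.08 = 0.18·Cₑ + 0.9·22.
Cₑ = (225.7 − 19.8) / 0.18 = 1144 mg/L.
Required removal = 1 − 1144/5270 = 78.29 %.

78.3 %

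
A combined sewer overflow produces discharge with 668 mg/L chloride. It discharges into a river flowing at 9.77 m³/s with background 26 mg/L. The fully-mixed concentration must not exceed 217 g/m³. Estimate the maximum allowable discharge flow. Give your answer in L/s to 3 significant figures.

4140 L/s

Mass balance at complete mixing: C_std·(Q_w + Q_r) = Q_w·C_e + Q_r·C_b.
Rearranging, Q_w = Q_r·(C_std − C_b)/(C_e − C_std) = 9.77·(217 − 26) / (668 − 217) = 4.138 m³/s.
= 4138 L/s.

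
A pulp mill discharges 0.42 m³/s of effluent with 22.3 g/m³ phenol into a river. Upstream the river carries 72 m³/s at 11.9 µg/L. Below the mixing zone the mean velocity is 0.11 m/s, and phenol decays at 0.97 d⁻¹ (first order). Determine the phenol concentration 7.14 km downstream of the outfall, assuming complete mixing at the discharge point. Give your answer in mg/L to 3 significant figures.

11.9 µg/L = 0.0119 mg/L.
After complete mixing, C₀ = (0.42·22.3 + 72·0.0119) / 72.42 = 0.1412 mg/L.
Travel time t = 7140 m / 0.11 m/s = 6.491e+04 s = 0.7513 d.
C = 0.1412·exp(−0.97·0.7513) = 0.1412·0.4825 = 0.06811 mg/L.

0.0681 mg/L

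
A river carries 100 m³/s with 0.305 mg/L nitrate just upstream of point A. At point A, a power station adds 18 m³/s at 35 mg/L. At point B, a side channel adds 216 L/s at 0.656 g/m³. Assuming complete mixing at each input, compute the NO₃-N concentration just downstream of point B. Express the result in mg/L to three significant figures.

After input A: C = (100·0.305 + 18·35) / 118 = 5.597 mg/L.
216 L/s = 0.216 m³/s.
After input B: C = (118·5.597 + 0.216·0.656) / 118.2 = 5.588 mg/L.

5.59 mg/L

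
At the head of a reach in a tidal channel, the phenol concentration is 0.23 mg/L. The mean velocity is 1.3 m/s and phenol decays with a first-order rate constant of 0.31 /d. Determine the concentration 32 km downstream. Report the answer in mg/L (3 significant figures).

0.211 mg/L

Travel time t = 32 km / 1.3 m/s = 3.2e+04/1.3 = 2.462e+04 s = 0.2849 d.
First-order decay: C = 0.23·exp(−0.31·0.2849) = 0.23·0.9155 = 0.2106 mg/L.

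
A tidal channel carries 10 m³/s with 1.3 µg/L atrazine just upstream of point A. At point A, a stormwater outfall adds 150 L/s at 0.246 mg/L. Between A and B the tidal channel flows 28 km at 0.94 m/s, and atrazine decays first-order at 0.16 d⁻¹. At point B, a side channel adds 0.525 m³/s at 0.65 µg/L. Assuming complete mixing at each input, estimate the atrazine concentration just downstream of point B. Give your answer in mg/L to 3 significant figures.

1.3 µg/L = 0.0013 mg/L.
150 L/s = 0.15 m³/s.
After input A: C = (10·0.0013 + 0.15·0.246) / 10.15 = 0.004916 mg/L.
Over the 28 km reach to input B (t = 2.979e+04 s = 0.3448 d), decay gives C = 0.004916·exp(−0.16·0.3448) = 0.004652 mg/L.
0.65 µg/L = 0.00065 mg/L.
After input B: C = (10.15·0.004652 + 0.525·0.00065) / 10.68 = 0.004456 mg/L.

0.00446 mg/L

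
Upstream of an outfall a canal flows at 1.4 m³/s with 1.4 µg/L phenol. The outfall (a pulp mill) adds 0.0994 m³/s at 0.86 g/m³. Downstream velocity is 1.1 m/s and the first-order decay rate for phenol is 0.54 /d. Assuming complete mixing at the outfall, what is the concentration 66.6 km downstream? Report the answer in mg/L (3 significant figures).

0.0399 mg/L

1.4 µg/L = 0.0014 mg/L.
After complete mixing, C₀ = (0.0994·0.86 + 1.4·0.0014) / 1.499 = 0.05832 mg/L.
Travel time t = 6.66e+04 m / 1.1 m/s = 6.055e+04 s = 0.7008 d.
C = 0.05832·exp(−0.54·0.7008) = 0.05832·0.685 = 0.03995 mg/L.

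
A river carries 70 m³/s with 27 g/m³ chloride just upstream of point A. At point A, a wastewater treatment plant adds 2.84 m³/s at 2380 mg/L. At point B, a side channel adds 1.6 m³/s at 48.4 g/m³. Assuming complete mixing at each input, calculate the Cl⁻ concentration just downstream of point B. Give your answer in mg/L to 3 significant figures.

117 mg/L

After input A: C = (70·27 + 2.84·2380) / 72.84 = 118.7 mg/L.
After input B: C = (72.84·118.7 + 1.6·48.4) / 74.44 = 117.2 mg/L.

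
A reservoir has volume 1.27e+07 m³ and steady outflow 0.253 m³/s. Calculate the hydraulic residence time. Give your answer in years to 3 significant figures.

1.59 yr

Q = 0.253 m³/s × 3.156e+07 s/yr = 7.984e+06 m³/yr.
Hydraulic residence time τ = V/Q = 1.27e+07/7.984e+06 = 1.591 yr.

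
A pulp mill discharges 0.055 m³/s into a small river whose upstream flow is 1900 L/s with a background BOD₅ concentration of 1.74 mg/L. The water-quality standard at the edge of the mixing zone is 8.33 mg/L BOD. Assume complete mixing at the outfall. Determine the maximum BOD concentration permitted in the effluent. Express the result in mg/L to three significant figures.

236 mg/L

1900 L/s = 1.9 m³/s.
Mass balance: 8.33·1.955 = 0.055·Cₑ + 1.9·1.74.
Cₑ = (16.29 − 3.306) / 0.055 = 236 mg/L.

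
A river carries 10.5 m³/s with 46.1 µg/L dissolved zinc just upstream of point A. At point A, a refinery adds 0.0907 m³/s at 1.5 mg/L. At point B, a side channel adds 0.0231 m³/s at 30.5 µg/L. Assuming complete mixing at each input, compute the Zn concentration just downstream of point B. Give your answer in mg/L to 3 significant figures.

0.0585 mg/L

46.1 µg/L = 0.0461 mg/L.
After input A: C = (10.5·0.0461 + 0.0907·1.5) / 10.59 = 0.05855 mg/L.
30.5 µg/L = 0.0305 mg/L.
After input B: C = (10.59·0.05855 + 0.0231·0.0305) / 10.61 = 0.05849 mg/L.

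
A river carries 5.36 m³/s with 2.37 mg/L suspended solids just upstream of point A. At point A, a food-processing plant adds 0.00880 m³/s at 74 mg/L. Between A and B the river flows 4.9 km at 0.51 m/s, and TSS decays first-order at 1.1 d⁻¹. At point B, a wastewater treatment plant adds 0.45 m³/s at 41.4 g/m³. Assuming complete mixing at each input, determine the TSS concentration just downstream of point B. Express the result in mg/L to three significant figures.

After input A: C = (5.36·2.37 + 0.0088·74) / 5.369 = 2.487 mg/L.
Over the 4.9 km reach to input B (t = 9608 s = 0.1112 d), decay gives C = 2.487·exp(−1.1·0.1112) = 2.201 mg/L.
After input B: C = (5.369·2.201 + 0.45·41.4) / 5.819 = 5.232 mg/L.

5.23 mg/L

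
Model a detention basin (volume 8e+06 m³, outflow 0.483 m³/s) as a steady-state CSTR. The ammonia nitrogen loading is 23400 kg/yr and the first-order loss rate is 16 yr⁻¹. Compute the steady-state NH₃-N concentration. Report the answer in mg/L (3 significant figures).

0.163 mg/L

Outflow Q = 0.483 m³/s × 3.156e+07 s/yr = 1.524e+07 m³/yr.
Steady-state CSTR mass balance: W = Q·C + k·V·C, so C = W/(Q + kV).
Q + kV = 1.524e+07 + 16·8e+06 = 1.432e+08 m³/yr.
C = 23400/1.432e+08 = 0.0001634 kg/m³ = 0.1634 mg/L.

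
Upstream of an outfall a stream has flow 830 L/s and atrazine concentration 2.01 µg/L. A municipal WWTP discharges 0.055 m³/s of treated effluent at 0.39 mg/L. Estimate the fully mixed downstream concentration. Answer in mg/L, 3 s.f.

830 L/s = 0.83 m³/s.
2.01 µg/L = 0.00201 mg/L.
Conservation of mass across the mixing zone: C = (0.055·0.39 + 0.83·0.00201) / (0.055 + 0.83) = 0.02312/0.885 = 0.02612 mg/L.

0.0261 mg/L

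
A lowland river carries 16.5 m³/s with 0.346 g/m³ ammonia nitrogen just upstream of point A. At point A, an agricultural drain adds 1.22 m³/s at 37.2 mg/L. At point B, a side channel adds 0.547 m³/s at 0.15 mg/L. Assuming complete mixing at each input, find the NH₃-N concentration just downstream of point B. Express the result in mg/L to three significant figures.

After input A: C = (16.5·0.346 + 1.22·37.2) / 17.72 = 2.883 mg/L.
After input B: C = (17.72·2.883 + 0.547·0.15) / 18.27 = 2.802 mg/L.

2.80 mg/L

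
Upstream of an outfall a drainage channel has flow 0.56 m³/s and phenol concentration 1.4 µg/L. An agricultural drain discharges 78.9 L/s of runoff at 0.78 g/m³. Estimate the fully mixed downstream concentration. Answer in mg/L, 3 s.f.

0.0976 mg/L

78.9 L/s = 0.0789 m³/s.
1.4 µg/L = 0.0014 mg/L.
Conservation of mass across the mixing zone: C = (0.0789·0.78 + 0.56·0.0014) / (0.0789 + 0.56) = 0.06233/0.6389 = 0.09755 mg/L.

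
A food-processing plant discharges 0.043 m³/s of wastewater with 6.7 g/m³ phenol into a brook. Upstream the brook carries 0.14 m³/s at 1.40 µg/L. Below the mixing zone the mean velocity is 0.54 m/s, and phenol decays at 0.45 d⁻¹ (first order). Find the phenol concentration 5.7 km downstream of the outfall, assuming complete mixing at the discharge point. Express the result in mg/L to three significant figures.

1.49 mg/L

1.40 µg/L = 0.0014 mg/L.
After complete mixing, C₀ = (0.043·6.7 + 0.14·0.0014) / 0.183 = 1.575 mg/L.
Travel time t = 5700 m / 0.54 m/s = 1.056e+04 s = 0.1222 d.
C = 1.575·exp(−0.45·0.1222) = 1.575·0.9465 = 1.491 mg/L.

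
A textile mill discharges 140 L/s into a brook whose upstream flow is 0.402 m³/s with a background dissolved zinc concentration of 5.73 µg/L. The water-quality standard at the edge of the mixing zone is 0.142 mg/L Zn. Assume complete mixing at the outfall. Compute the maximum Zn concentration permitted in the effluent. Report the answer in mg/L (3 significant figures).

0.533 mg/L

140 L/s = 0.14 m³/s.
5.73 µg/L = 0.00573 mg/L.
Mass balance: 0.142·0.542 = 0.14·Cₑ + 0.402·0.00573.
Cₑ = (0.07696 − 0.002303) / 0.14 = 0.5333 mg/L.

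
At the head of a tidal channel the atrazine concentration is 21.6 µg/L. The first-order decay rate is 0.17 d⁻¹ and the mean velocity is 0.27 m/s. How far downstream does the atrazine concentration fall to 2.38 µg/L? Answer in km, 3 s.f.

From C = C₀·e^(−kt), t = ln(C₀/C)/k = ln(21.6/2.38)/0.17 = 2.206/0.17 = 12.97 d.
Distance = v·t = 0.27 m/s × 1.121e+06 s = 3.027e+05 m = 302.7 km.

303 km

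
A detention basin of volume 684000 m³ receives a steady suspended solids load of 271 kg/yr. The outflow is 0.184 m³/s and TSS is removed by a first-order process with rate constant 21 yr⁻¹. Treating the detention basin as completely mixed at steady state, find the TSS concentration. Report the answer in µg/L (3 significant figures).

Outflow Q = 0.184 m³/s × 3.156e+07 s/yr = 5.807e+06 m³/yr.
Steady-state CSTR mass balance: W = Q·C + k·V·C, so C = W/(Q + kV).
Q + kV = 5.807e+06 + 21·684000 = 2.017e+07 m³/yr.
C = 271/2.017e+07 = 1.344e-05 kg/m³ = 0.01344 mg/L = 13.44 µg/L.

13.4 µg/L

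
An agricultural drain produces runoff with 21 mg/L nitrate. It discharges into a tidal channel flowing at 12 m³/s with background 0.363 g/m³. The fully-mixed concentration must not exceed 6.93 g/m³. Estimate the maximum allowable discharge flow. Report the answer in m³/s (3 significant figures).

5.60 m³/s

Mass balance at complete mixing: C_std·(Q_w + Q_r) = Q_w·C_e + Q_r·C_b.
Rearranging, Q_w = Q_r·(C_std − C_b)/(C_e − C_std) = 12·(6.93 − 0.363) / (21 − 6.93) = 5.601 m³/s.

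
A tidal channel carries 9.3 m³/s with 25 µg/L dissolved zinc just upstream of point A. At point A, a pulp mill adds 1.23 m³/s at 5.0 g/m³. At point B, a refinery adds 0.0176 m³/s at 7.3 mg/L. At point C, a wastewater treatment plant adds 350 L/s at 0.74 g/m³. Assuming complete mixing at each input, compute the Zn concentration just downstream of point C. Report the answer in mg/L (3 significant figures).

25 µg/L = 0.025 mg/L.
After input A: C = (9.3·0.025 + 1.23·5) / 10.53 = 0.6061 mg/L.
After input B: C = (10.53·0.6061 + 0.0176·7.3) / 10.55 = 0.6173 mg/L.
350 L/s = 0.35 m³/s.
After input C: C = (10.55·0.6173 + 0.35·0.74) / 10.9 = 0.6212 mg/L.

0.621 mg/L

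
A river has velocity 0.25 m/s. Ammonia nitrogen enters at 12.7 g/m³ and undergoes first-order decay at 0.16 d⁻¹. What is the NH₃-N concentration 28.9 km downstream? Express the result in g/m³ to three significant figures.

10.3 g/m³

Travel time t = 28.9 km / 0.25 m/s = 2.89e+04/0.25 = 1.156e+05 s = 1.338 d.
First-order decay: C = 12.7·exp(−0.16·1.338) = 12.7·0.8073 = 10.25 g/m³.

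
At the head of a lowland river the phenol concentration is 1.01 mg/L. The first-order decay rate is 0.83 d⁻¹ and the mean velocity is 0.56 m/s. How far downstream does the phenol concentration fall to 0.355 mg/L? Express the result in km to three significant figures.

From C = C₀·e^(−kt), t = ln(C₀/C)/k = ln(1.01/0.355)/0.83 = 1.046/0.83 = 1.26 d.
Distance = v·t = 0.56 m/s × 1.088e+05 s = 6.095e+04 m = 60.95 km.

61.0 km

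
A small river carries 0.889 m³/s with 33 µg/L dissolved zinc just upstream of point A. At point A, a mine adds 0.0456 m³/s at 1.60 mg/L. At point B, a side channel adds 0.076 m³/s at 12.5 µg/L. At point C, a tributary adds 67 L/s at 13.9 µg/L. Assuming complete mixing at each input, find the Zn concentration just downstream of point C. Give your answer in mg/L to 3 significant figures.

33 µg/L = 0.033 mg/L.
After input A: C = (0.889·0.033 + 0.0456·1.6) / 0.9346 = 0.1095 mg/L.
12.5 µg/L = 0.0125 mg/L.
After input B: C = (0.9346·0.1095 + 0.076·0.0125) / 1.011 = 0.1022 mg/L.
67 L/s = 0.067 m³/s.
13.9 µg/L = 0.0139 mg/L.
After input C: C = (1.011·0.1022 + 0.067·0.0139) / 1.078 = 0.09668 mg/L.

0.0967 mg/L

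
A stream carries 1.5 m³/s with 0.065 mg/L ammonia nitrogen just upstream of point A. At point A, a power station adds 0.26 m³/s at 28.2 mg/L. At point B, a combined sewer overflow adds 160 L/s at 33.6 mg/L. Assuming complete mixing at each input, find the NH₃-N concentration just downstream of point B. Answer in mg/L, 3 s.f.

After input A: C = (1.5·0.065 + 0.26·28.2) / 1.76 = 4.221 mg/L.
160 L/s = 0.16 m³/s.
After input B: C = (1.76·4.221 + 0.16·33.6) / 1.92 = 6.67 mg/L.

6.67 mg/L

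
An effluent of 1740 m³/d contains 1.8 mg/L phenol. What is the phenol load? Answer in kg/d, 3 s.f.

1740 m³/d = 0.02014 m³/s.
Mass flux = Q·C = 0.02014 m³/s × 1.8 g/m³ = 0.03625 g/s.
= 0.03625 g/s × 86.4 = 3.132 kg/d.

3.13 kg/d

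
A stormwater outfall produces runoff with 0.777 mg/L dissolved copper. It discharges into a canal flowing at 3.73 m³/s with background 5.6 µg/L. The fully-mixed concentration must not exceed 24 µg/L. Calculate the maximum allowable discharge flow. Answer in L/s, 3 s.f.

5.6 µg/L = 0.0056 mg/L.
24 µg/L = 0.024 mg/L.
Mass balance at complete mixing: C_std·(Q_w + Q_r) = Q_w·C_e + Q_r·C_b.
Rearranging, Q_w = Q_r·(C_std − C_b)/(C_e − C_std) = 3.73·(0.024 − 0.0056) / (0.777 − 0.024) = 0.09114 m³/s.
= 91.14 L/s.

91.1 L/s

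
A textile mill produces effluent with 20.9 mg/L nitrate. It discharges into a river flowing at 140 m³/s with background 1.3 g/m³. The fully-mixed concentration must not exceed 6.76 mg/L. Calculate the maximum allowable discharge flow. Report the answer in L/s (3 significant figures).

54100 L/s

Mass balance at complete mixing: C_std·(Q_w + Q_r) = Q_w·C_e + Q_r·C_b.
Rearranging, Q_w = Q_r·(C_std − C_b)/(C_e − C_std) = 140·(6.76 − 1.3) / (20.9 − 6.76) = 54.06 m³/s.
= 5.406e+04 L/s.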